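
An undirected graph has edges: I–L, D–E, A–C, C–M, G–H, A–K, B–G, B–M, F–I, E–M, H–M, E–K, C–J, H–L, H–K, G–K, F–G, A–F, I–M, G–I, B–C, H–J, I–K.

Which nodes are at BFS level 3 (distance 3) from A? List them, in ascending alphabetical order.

D, L

Level 0: A
Level 1: C, F, K
Level 2: B, E, G, H, I, J, M
Level 3: D, L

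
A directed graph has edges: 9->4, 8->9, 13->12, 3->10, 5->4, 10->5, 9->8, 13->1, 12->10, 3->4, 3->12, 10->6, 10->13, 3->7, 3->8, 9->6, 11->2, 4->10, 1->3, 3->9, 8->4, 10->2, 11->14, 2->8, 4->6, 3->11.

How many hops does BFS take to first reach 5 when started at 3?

2

Level 0: 3
Level 1: 4, 7, 8, 9, 10, 11, 12
Level 2: 2, 5, 6, 13, 14
Level 3: 1
5 first appears at level 2.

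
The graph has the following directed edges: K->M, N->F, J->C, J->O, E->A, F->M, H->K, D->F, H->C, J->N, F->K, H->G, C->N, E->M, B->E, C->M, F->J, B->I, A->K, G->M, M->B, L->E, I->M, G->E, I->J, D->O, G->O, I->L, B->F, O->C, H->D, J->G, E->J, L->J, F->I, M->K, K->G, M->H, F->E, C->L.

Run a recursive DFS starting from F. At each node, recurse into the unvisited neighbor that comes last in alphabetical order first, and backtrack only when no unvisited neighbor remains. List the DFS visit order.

F M K G O C N L J E A H D B I

Visit F
F → M
M → K
K → G
G → O
O → C
C → N
C → L
L → J
L → E
E → A
M → H
H → D
M → B
B → I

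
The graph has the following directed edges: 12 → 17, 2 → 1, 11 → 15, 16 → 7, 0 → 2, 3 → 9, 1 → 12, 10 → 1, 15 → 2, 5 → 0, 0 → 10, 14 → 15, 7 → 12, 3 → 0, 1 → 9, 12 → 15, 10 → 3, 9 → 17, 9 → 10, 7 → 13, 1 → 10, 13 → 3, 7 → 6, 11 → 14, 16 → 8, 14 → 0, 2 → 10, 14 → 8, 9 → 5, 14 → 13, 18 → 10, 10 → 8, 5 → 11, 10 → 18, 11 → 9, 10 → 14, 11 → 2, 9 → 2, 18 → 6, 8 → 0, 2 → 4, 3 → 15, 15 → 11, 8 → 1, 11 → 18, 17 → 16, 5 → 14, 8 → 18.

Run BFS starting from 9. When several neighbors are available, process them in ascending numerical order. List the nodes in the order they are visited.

9 -> 2 -> 5 -> 10 -> 17 -> 1 -> 4 -> 0 -> 11 -> 14 -> 3 -> 8 -> 18 -> 16 -> 12 -> 15 -> 13 -> 6 -> 7

Visit 9; enqueue 2, 5, 10, 17 → queue [2, 5, 10, 17]
Visit 2; enqueue 1, 4 → queue [5, 10, 17, 1, 4]
Visit 5; enqueue 0, 11, 14 → queue [10, 17, 1, 4, 0, 11, 14]
Visit 10; enqueue 3, 8, 18 → queue [17, 1, 4, 0, 11, 14, 3, 8, 18]
Visit 17; enqueue 16 → queue [1, 4, 0, 11, 14, 3, 8, 18, 16]
Visit 1; enqueue 12 → queue [4, 0, 11, 14, 3, 8, 18, 16, 12]
Visit 4 → queue [0, 11, 14, 3, 8, 18, 16, 12]
Visit 0 → queue [11, 14, 3, 8, 18, 16, 12]
Visit 11; enqueue 15 → queue [14, 3, 8, 18, 16, 12, 15]
Visit 14; enqueue 13 → queue [3, 8, 18, 16, 12, 15, 13]
Visit 3 → queue [8, 18, 16, 12, 15, 13]
Visit 8 → queue [18, 16, 12, 15, 13]
Visit 18; enqueue 6 → queue [16, 12, 15, 13, 6]
Visit 16; enqueue 7 → queue [12, 15, 13, 6, 7]
Visit 12 → queue [15, 13, 6, 7]
Visit 15 → queue [13, 6, 7]
Visit 13 → queue [6, 7]
Visit 6 → queue [7]
Visit 7 → queue []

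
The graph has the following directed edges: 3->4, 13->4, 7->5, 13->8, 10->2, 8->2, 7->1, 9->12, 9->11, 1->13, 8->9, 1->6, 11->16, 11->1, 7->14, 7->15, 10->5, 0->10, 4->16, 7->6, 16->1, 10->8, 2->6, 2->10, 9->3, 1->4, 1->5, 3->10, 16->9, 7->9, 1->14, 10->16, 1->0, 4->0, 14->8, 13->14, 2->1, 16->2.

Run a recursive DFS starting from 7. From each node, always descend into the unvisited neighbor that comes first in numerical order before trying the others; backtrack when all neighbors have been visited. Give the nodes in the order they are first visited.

Visit 7
7 → 1
1 → 0
0 → 10
10 → 2
2 → 6
10 → 5
10 → 8
8 → 9
9 → 3
3 → 4
4 → 16
9 → 11
9 → 12
1 → 13
13 → 14
7 → 15

7, 1, 0, 10, 2, 6, 5, 8, 9, 3, 4, 16, 11, 12, 13, 14, 15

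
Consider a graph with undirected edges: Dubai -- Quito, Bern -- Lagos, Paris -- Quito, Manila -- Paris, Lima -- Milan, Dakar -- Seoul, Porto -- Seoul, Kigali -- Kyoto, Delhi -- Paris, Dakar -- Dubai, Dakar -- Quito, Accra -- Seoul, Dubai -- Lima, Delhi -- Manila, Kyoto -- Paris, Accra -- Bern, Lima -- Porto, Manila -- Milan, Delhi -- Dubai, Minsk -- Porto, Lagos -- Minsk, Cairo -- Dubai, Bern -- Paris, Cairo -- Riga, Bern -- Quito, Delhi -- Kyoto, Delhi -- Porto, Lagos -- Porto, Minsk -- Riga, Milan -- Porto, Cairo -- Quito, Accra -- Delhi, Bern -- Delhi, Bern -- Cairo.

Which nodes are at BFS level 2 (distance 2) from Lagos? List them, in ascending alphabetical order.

Level 0: Lagos
Level 1: Bern, Minsk, Porto
Level 2: Accra, Cairo, Delhi, Lima, Milan, Paris, Quito, Riga, Seoul
Level 3: Dakar, Dubai, Kyoto, Manila
Level 4: Kigali

Accra, Cairo, Delhi, Lima, Milan, Paris, Quito, Riga, Seoul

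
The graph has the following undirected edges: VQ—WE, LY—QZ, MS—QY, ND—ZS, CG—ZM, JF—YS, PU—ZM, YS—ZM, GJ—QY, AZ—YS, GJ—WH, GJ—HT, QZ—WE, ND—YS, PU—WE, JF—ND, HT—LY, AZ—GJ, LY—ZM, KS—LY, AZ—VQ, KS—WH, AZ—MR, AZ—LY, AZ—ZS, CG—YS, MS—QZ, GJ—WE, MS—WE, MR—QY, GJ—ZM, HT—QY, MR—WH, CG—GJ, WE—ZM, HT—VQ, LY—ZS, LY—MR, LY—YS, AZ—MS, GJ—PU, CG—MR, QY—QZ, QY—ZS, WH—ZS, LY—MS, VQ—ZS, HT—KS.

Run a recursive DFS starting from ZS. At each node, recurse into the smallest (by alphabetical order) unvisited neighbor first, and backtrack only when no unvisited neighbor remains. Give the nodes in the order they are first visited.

ZS, AZ, GJ, CG, MR, LY, HT, KS, WH, QY, MS, QZ, WE, PU, ZM, YS, JF, ND, VQ

Visit ZS
ZS → AZ
AZ → GJ
GJ → CG
CG → MR
MR → LY
LY → HT
HT → KS
KS → WH
HT → QY
QY → MS
MS → QZ
QZ → WE
WE → PU
PU → ZM
ZM → YS
YS → JF
JF → ND
WE → VQ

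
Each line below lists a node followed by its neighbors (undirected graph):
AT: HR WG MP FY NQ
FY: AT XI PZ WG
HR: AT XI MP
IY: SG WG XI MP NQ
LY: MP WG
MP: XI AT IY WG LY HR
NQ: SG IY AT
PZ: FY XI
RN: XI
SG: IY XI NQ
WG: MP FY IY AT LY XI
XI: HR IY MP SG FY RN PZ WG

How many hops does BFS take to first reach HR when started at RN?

2

Level 0: RN
Level 1: XI
Level 2: FY, HR, IY, MP, PZ, SG, WG
Level 3: AT, LY, NQ
HR first appears at level 2.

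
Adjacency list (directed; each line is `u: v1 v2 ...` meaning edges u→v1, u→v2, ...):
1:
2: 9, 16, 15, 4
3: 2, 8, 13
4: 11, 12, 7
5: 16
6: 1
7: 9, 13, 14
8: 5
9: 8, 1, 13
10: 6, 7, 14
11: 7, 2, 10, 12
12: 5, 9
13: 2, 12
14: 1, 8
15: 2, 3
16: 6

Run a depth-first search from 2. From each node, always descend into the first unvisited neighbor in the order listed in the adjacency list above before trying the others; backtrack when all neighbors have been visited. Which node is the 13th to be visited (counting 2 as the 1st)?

Visit 2
2 → 9
9 → 8
8 → 5
5 → 16
16 → 6
6 → 1
9 → 13
13 → 12
2 → 15
15 → 3
2 → 4
4 → 11
11 → 7
7 → 14
11 → 10

Visit order: 2, 9, 8, 5, 16, 6, 1, 13, 12, 15, 3, 4, 11, 7, 14, 10

11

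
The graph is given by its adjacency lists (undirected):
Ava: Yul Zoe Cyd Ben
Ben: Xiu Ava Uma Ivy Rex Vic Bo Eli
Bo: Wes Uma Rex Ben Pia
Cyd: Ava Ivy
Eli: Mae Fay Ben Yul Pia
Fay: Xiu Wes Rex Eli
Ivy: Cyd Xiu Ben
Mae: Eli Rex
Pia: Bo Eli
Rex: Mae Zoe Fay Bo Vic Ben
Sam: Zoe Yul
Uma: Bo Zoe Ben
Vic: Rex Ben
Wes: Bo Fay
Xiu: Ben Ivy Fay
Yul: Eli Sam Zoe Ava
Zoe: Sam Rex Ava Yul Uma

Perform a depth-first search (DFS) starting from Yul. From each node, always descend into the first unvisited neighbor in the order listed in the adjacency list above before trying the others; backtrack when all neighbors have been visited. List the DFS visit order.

Yul, Eli, Mae, Rex, Zoe, Sam, Ava, Cyd, Ivy, Xiu, Ben, Uma, Bo, Wes, Fay, Pia, Vic

Visit Yul
Yul → Eli
Eli → Mae
Mae → Rex
Rex → Zoe
Zoe → Sam
Zoe → Ava
Ava → Cyd
Cyd → Ivy
Ivy → Xiu
Xiu → Ben
Ben → Uma
Uma → Bo
Bo → Wes
Wes → Fay
Bo → Pia
Ben → Vic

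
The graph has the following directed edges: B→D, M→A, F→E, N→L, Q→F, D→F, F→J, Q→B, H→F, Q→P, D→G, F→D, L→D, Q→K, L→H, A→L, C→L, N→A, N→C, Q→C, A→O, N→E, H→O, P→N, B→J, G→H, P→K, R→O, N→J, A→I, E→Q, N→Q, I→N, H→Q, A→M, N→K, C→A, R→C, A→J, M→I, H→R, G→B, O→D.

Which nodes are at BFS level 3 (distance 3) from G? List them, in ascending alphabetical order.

C, E, K, P

Level 0: G
Level 1: B, H
Level 2: D, F, J, O, Q, R
Level 3: C, E, K, P
Level 4: A, L, N
Level 5: I, M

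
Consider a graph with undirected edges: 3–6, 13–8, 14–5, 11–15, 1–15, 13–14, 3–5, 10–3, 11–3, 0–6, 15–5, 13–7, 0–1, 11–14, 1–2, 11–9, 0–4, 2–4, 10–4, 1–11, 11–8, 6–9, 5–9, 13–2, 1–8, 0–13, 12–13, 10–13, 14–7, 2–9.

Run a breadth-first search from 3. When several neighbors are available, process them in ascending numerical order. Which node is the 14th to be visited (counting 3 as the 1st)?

2

Visit 3; enqueue 5, 6, 10, 11 → queue [5, 6, 10, 11]
Visit 5; enqueue 9, 14, 15 → queue [6, 10, 11, 9, 14, 15]
Visit 6; enqueue 0 → queue [10, 11, 9, 14, 15, 0]
Visit 10; enqueue 4, 13 → queue [11, 9, 14, 15, 0, 4, 13]
Visit 11; enqueue 1, 8 → queue [9, 14, 15, 0, 4, 13, 1, 8]
Visit 9; enqueue 2 → queue [14, 15, 0, 4, 13, 1, 8, 2]
Visit 14; enqueue 7 → queue [15, 0, 4, 13, 1, 8, 2, 7]
Visit 15 → queue [0, 4, 13, 1, 8, 2, 7]
Visit 0 → queue [4, 13, 1, 8, 2, 7]
Visit 4 → queue [13, 1, 8, 2, 7]
Visit 13; enqueue 12 → queue [1, 8, 2, 7, 12]
Visit 1 → queue [8, 2, 7, 12]
Visit 8 → queue [2, 7, 12]
Visit 2 → queue [7, 12]
Visit 7 → queue [12]
Visit 12 → queue []

Visit order: 3, 5, 6, 10, 11, 9, 14, 15, 0, 4, 13, 1, 8, 2, 7, 12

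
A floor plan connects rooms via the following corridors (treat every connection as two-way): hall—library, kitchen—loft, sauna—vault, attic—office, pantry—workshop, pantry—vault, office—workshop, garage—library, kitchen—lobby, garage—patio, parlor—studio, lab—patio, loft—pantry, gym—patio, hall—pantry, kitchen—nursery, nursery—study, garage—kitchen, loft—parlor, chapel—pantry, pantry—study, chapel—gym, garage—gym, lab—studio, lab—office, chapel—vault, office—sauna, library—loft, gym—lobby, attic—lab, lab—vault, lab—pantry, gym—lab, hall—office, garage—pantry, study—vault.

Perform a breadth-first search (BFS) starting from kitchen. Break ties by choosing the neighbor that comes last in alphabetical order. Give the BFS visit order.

kitchen, nursery, loft, lobby, garage, study, parlor, pantry, library, gym, patio, vault, studio, workshop, lab, hall, chapel, sauna, office, attic

Visit kitchen; enqueue nursery, loft, lobby, garage → queue [nursery, loft, lobby, garage]
Visit nursery; enqueue study → queue [loft, lobby, garage, study]
Visit loft; enqueue parlor, pantry, library → queue [lobby, garage, study, parlor, pantry, library]
Visit lobby; enqueue gym → queue [garage, study, parlor, pantry, library, gym]
Visit garage; enqueue patio → queue [study, parlor, pantry, library, gym, patio]
Visit study; enqueue vault → queue [parlor, pantry, library, gym, patio, vault]
Visit parlor; enqueue studio → queue [pantry, library, gym, patio, vault, studio]
Visit pantry; enqueue workshop, lab, hall, chapel → queue [library, gym, patio, vault, studio, workshop, lab, hall, chapel]
Visit library → queue [gym, patio, vault, studio, workshop, lab, hall, chapel]
Visit gym → queue [patio, vault, studio, workshop, lab, hall, chapel]
Visit patio → queue [vault, studio, workshop, lab, hall, chapel]
Visit vault; enqueue sauna → queue [studio, workshop, lab, hall, chapel, sauna]
Visit studio → queue [workshop, lab, hall, chapel, sauna]
Visit workshop; enqueue office → queue [lab, hall, chapel, sauna, office]
Visit lab; enqueue attic → queue [hall, chapel, sauna, office, attic]
Visit hall → queue [chapel, sauna, office, attic]
Visit chapel → queue [sauna, office, attic]
Visit sauna → queue [office, attic]
Visit office → queue [attic]
Visit attic → queue []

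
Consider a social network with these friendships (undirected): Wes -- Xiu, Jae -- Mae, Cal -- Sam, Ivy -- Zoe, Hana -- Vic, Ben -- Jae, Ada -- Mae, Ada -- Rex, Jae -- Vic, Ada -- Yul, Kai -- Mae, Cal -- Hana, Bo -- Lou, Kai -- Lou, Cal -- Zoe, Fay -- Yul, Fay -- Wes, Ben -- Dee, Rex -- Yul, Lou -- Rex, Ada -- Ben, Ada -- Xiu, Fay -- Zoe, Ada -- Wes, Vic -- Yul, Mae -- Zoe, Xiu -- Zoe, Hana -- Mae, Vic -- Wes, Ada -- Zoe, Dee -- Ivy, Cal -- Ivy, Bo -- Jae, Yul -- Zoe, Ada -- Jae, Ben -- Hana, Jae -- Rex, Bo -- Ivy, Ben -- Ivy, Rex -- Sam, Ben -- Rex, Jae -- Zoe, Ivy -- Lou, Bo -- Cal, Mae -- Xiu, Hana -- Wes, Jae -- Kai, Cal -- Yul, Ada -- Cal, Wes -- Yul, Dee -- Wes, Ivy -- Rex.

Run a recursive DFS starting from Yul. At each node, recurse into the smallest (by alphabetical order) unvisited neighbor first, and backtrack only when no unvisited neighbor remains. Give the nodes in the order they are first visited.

Visit Yul
Yul → Ada
Ada → Ben
Ben → Dee
Dee → Ivy
Ivy → Bo
Bo → Cal
Cal → Hana
Hana → Mae
Mae → Jae
Jae → Kai
Kai → Lou
Lou → Rex
Rex → Sam
Jae → Vic
Vic → Wes
Wes → Fay
Fay → Zoe
Zoe → Xiu

Yul, Ada, Ben, Dee, Ivy, Bo, Cal, Hana, Mae, Jae, Kai, Lou, Rex, Sam, Vic, Wes, Fay, Zoe, Xiu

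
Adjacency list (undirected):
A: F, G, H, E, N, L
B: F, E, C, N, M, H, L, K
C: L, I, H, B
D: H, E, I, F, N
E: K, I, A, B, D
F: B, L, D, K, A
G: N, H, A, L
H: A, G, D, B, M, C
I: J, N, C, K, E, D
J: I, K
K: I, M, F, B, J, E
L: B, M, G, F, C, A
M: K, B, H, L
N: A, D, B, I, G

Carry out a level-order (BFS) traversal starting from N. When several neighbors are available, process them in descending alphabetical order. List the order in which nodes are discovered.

N, I, G, D, B, A, K, J, E, C, L, H, F, M

Visit N; enqueue I, G, D, B, A → queue [I, G, D, B, A]
Visit I; enqueue K, J, E, C → queue [G, D, B, A, K, J, E, C]
Visit G; enqueue L, H → queue [D, B, A, K, J, E, C, L, H]
Visit D; enqueue F → queue [B, A, K, J, E, C, L, H, F]
Visit B; enqueue M → queue [A, K, J, E, C, L, H, F, M]
Visit A → queue [K, J, E, C, L, H, F, M]
Visit K → queue [J, E, C, L, H, F, M]
Visit J → queue [E, C, L, H, F, M]
Visit E → queue [C, L, H, F, M]
Visit C → queue [L, H, F, M]
Visit L → queue [H, F, M]
Visit H → queue [F, M]
Visit F → queue [M]
Visit M → queue []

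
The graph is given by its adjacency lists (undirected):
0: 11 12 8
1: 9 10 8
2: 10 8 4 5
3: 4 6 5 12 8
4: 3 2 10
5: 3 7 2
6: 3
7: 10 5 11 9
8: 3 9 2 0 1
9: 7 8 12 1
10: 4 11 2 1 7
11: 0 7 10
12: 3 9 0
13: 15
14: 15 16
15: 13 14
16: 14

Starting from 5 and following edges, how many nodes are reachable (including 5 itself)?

13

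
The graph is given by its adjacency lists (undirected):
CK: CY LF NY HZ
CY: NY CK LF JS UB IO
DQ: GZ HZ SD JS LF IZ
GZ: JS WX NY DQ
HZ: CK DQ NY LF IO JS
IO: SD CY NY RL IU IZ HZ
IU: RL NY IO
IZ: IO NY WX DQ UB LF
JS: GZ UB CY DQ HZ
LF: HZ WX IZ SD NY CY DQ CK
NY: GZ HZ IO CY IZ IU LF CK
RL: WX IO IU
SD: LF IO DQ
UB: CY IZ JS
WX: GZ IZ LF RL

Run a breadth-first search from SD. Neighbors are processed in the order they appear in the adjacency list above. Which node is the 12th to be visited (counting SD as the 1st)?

Visit SD; enqueue LF, IO, DQ → queue [LF, IO, DQ]
Visit LF; enqueue HZ, WX, IZ, NY, CY, CK → queue [IO, DQ, HZ, WX, IZ, NY, CY, CK]
Visit IO; enqueue RL, IU → queue [DQ, HZ, WX, IZ, NY, CY, CK, RL, IU]
Visit DQ; enqueue GZ, JS → queue [HZ, WX, IZ, NY, CY, CK, RL, IU, GZ, JS]
Visit HZ → queue [WX, IZ, NY, CY, CK, RL, IU, GZ, JS]
Visit WX → queue [IZ, NY, CY, CK, RL, IU, GZ, JS]
Visit IZ; enqueue UB → queue [NY, CY, CK, RL, IU, GZ, JS, UB]
Visit NY → queue [CY, CK, RL, IU, GZ, JS, UB]
Visit CY → queue [CK, RL, IU, GZ, JS, UB]
Visit CK → queue [RL, IU, GZ, JS, UB]
Visit RL → queue [IU, GZ, JS, UB]
Visit IU → queue [GZ, JS, UB]
Visit GZ → queue [JS, UB]
Visit JS → queue [UB]
Visit UB → queue []

Visit order: SD, LF, IO, DQ, HZ, WX, IZ, NY, CY, CK, RL, IU, GZ, JS, UB

IU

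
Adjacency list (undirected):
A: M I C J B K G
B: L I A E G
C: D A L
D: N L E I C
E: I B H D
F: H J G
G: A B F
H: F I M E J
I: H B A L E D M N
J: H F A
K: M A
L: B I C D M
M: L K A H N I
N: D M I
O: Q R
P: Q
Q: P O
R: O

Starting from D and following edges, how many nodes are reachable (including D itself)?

BFS from D visits: D, C, E, I, L, N, A, B, H, M, G, J, K, F
Reachable nodes: 14 of 18 total.

14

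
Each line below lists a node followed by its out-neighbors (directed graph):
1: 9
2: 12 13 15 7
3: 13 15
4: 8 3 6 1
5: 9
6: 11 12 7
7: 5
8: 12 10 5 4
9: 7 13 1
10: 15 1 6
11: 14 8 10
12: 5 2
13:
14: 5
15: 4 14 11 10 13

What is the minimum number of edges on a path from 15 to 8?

Level 0: 15
Level 1: 4, 10, 11, 13, 14
Level 2: 1, 3, 5, 6, 8
Level 3: 7, 9, 12
Level 4: 2
8 first appears at level 2.

2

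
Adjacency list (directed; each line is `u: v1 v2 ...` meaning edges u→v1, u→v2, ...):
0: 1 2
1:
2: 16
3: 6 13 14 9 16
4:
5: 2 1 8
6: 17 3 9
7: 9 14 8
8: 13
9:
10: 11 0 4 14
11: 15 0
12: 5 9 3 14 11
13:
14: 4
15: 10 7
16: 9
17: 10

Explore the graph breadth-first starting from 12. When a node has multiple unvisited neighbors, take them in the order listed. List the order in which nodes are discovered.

12 5 9 3 14 11 2 1 8 6 13 16 4 15 0 17 10 7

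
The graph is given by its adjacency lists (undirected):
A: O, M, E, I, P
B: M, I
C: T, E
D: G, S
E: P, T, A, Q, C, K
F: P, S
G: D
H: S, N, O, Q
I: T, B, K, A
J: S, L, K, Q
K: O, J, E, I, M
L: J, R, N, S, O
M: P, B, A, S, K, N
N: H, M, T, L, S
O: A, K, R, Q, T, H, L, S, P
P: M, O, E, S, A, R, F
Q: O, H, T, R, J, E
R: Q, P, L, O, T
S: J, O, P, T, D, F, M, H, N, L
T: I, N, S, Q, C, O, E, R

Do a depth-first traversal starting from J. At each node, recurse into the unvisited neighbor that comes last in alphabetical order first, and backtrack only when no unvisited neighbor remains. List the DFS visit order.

Visit J
J → S
S → T
T → R
R → Q
Q → O
O → P
P → M
M → N
N → L
N → H
M → K
K → I
I → B
I → A
A → E
E → C
P → F
S → D
D → G

J -> S -> T -> R -> Q -> O -> P -> M -> N -> L -> H -> K -> I -> B -> A -> E -> C -> F -> D -> G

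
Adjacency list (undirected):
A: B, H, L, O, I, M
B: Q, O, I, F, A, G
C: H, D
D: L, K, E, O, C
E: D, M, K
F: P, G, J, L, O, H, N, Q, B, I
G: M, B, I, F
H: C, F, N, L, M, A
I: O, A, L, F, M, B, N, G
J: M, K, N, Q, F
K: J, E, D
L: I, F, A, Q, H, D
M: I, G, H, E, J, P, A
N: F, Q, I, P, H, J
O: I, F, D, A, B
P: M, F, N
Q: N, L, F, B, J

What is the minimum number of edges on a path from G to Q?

2

Level 0: G
Level 1: B, F, I, M
Level 2: A, E, H, J, L, N, O, P, Q
Level 3: C, D, K
Q first appears at level 2.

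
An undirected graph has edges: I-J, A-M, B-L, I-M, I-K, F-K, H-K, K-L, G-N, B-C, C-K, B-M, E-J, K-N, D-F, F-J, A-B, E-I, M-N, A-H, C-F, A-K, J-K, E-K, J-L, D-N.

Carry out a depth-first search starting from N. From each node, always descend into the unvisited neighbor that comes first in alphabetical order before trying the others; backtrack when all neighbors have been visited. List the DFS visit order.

N -> D -> F -> C -> B -> A -> H -> K -> E -> I -> J -> L -> M -> G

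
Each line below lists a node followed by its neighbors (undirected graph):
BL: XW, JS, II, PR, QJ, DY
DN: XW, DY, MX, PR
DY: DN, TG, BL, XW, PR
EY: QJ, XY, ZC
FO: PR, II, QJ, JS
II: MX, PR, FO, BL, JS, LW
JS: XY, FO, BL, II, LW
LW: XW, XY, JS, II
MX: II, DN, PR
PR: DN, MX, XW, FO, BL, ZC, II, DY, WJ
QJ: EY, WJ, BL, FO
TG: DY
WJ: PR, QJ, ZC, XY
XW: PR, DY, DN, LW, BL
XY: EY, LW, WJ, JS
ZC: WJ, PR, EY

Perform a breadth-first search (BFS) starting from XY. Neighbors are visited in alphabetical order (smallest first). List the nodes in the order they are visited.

Visit XY; enqueue EY, JS, LW, WJ → queue [EY, JS, LW, WJ]
Visit EY; enqueue QJ, ZC → queue [JS, LW, WJ, QJ, ZC]
Visit JS; enqueue BL, FO, II → queue [LW, WJ, QJ, ZC, BL, FO, II]
Visit LW; enqueue XW → queue [WJ, QJ, ZC, BL, FO, II, XW]
Visit WJ; enqueue PR → queue [QJ, ZC, BL, FO, II, XW, PR]
Visit QJ → queue [ZC, BL, FO, II, XW, PR]
Visit ZC → queue [BL, FO, II, XW, PR]
Visit BL; enqueue DY → queue [FO, II, XW, PR, DY]
Visit FO → queue [II, XW, PR, DY]
Visit II; enqueue MX → queue [XW, PR, DY, MX]
Visit XW; enqueue DN → queue [PR, DY, MX, DN]
Visit PR → queue [DY, MX, DN]
Visit DY; enqueue TG → queue [MX, DN, TG]
Visit MX → queue [DN, TG]
Visit DN → queue [TG]
Visit TG → queue []

XY → EY → JS → LW → WJ → QJ → ZC → BL → FO → II → XW → PR → DY → MX → DN → TG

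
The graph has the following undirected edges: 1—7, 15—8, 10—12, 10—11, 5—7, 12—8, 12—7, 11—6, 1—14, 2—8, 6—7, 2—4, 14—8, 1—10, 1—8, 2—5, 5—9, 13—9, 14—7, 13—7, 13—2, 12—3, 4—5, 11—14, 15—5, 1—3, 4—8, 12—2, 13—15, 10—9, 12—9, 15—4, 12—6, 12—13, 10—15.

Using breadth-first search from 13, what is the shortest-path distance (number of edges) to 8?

2

Level 0: 13
Level 1: 2, 7, 9, 12, 15
Level 2: 1, 3, 4, 5, 6, 8, 10, 14
Level 3: 11
8 first appears at level 2.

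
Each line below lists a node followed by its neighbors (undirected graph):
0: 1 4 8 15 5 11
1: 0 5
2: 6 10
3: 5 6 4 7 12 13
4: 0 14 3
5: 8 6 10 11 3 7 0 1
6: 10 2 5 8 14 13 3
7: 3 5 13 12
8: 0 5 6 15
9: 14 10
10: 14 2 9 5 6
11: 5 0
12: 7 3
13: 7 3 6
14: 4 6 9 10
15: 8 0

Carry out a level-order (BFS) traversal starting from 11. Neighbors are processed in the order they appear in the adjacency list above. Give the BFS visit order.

Visit 11; enqueue 5, 0 → queue [5, 0]
Visit 5; enqueue 8, 6, 10, 3, 7, 1 → queue [0, 8, 6, 10, 3, 7, 1]
Visit 0; enqueue 4, 15 → queue [8, 6, 10, 3, 7, 1, 4, 15]
Visit 8 → queue [6, 10, 3, 7, 1, 4, 15]
Visit 6; enqueue 2, 14, 13 → queue [10, 3, 7, 1, 4, 15, 2, 14, 13]
Visit 10; enqueue 9 → queue [3, 7, 1, 4, 15, 2, 14, 13, 9]
Visit 3; enqueue 12 → queue [7, 1, 4, 15, 2, 14, 13, 9, 12]
Visit 7 → queue [1, 4, 15, 2, 14, 13, 9, 12]
Visit 1 → queue [4, 15, 2, 14, 13, 9, 12]
Visit 4 → queue [15, 2, 14, 13, 9, 12]
Visit 15 → queue [2, 14, 13, 9, 12]
Visit 2 → queue [14, 13, 9, 12]
Visit 14 → queue [13, 9, 12]
Visit 13 → queue [9, 12]
Visit 9 → queue [12]
Visit 12 → queue []

11 5 0 8 6 10 3 7 1 4 15 2 14 13 9 12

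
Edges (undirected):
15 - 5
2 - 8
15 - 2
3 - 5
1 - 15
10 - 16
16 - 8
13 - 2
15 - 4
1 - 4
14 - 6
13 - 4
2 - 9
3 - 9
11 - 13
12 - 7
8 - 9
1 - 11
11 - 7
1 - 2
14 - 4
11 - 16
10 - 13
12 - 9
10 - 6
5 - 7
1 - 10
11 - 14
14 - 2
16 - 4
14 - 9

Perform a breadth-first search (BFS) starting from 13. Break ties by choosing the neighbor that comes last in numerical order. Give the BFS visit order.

Visit 13; enqueue 11, 10, 4, 2 → queue [11, 10, 4, 2]
Visit 11; enqueue 16, 14, 7, 1 → queue [10, 4, 2, 16, 14, 7, 1]
Visit 10; enqueue 6 → queue [4, 2, 16, 14, 7, 1, 6]
Visit 4; enqueue 15 → queue [2, 16, 14, 7, 1, 6, 15]
Visit 2; enqueue 9, 8 → queue [16, 14, 7, 1, 6, 15, 9, 8]
Visit 16 → queue [14, 7, 1, 6, 15, 9, 8]
Visit 14 → queue [7, 1, 6, 15, 9, 8]
Visit 7; enqueue 12, 5 → queue [1, 6, 15, 9, 8, 12, 5]
Visit 1 → queue [6, 15, 9, 8, 12, 5]
Visit 6 → queue [15, 9, 8, 12, 5]
Visit 15 → queue [9, 8, 12, 5]
Visit 9; enqueue 3 → queue [8, 12, 5, 3]
Visit 8 → queue [12, 5, 3]
Visit 12 → queue [5, 3]
Visit 5 → queue [3]
Visit 3 → queue []

13 11 10 4 2 16 14 7 1 6 15 9 8 12 5 3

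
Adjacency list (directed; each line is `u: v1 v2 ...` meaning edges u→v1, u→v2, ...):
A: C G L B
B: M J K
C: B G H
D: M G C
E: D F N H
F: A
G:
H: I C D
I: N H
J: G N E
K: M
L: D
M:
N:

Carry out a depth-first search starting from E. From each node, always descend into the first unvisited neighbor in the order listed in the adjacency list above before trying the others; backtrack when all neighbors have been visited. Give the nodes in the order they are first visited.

Visit E
E → D
D → M
D → G
D → C
C → B
B → J
J → N
B → K
C → H
H → I
E → F
F → A
A → L

E, D, M, G, C, B, J, N, K, H, I, F, A, L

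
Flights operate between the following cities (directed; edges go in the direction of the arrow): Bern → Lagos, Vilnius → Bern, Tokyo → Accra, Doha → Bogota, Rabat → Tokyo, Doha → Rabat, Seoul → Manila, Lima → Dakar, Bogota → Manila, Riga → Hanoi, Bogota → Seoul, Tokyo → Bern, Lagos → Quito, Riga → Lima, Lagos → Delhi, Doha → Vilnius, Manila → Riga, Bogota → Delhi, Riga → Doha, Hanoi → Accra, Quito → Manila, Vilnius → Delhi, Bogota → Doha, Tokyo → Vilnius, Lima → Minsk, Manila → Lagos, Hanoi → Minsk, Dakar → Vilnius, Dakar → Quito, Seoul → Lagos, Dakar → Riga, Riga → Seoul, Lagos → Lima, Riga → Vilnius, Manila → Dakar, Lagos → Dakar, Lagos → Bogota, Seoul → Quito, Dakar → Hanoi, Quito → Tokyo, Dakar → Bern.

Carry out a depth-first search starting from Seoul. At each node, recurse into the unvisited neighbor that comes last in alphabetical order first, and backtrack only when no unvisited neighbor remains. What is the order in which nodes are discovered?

Visit Seoul
Seoul → Quito
Quito → Tokyo
Tokyo → Vilnius
Vilnius → Delhi
Vilnius → Bern
Bern → Lagos
Lagos → Lima
Lima → Minsk
Lima → Dakar
Dakar → Riga
Riga → Hanoi
Hanoi → Accra
Riga → Doha
Doha → Rabat
Doha → Bogota
Bogota → Manila

Seoul, Quito, Tokyo, Vilnius, Delhi, Bern, Lagos, Lima, Minsk, Dakar, Riga, Hanoi, Accra, Doha, Rabat, Bogota, Manila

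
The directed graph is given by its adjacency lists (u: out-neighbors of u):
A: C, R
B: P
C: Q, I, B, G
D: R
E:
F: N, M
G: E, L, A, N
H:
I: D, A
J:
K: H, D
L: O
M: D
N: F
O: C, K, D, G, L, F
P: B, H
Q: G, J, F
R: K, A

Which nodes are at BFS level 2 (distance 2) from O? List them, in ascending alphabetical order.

A, B, E, H, I, M, N, Q, R

Level 0: O
Level 1: C, D, F, G, K, L
Level 2: A, B, E, H, I, M, N, Q, R
Level 3: J, P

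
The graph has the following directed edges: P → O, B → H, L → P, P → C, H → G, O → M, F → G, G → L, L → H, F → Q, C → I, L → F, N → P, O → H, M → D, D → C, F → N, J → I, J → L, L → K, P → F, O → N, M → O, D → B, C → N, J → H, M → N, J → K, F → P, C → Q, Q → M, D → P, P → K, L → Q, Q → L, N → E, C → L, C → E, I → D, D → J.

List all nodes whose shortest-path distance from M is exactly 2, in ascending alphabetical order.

B, C, E, H, J, P

Level 0: M
Level 1: D, N, O
Level 2: B, C, E, H, J, P
Level 3: F, G, I, K, L, Q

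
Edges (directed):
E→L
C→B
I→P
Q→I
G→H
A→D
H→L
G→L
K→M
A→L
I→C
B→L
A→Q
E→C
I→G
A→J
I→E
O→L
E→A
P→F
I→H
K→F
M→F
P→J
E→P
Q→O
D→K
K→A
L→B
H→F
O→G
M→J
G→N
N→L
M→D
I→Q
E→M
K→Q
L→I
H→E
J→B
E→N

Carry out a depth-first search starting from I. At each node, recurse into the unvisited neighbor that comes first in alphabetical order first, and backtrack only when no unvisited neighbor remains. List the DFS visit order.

I C B L E A D K F M J Q O G H N P

Visit I
I → C
C → B
B → L
I → E
E → A
A → D
D → K
K → F
K → M
M → J
K → Q
Q → O
O → G
G → H
G → N
E → P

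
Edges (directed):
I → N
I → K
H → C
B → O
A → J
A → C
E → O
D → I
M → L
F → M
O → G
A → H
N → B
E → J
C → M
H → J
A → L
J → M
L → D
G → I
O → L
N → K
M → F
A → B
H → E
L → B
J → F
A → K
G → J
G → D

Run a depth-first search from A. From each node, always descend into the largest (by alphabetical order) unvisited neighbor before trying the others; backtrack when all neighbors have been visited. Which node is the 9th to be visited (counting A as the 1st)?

G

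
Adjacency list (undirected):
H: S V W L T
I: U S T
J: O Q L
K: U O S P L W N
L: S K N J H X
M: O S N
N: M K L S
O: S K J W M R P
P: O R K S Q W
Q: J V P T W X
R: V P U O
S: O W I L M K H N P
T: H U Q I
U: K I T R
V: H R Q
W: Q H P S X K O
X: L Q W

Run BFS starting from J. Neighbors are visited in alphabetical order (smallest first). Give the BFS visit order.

J L O Q H K N S X M P R W T V U I

Visit J; enqueue L, O, Q → queue [L, O, Q]
Visit L; enqueue H, K, N, S, X → queue [O, Q, H, K, N, S, X]
Visit O; enqueue M, P, R, W → queue [Q, H, K, N, S, X, M, P, R, W]
Visit Q; enqueue T, V → queue [H, K, N, S, X, M, P, R, W, T, V]
Visit H → queue [K, N, S, X, M, P, R, W, T, V]
Visit K; enqueue U → queue [N, S, X, M, P, R, W, T, V, U]
Visit N → queue [S, X, M, P, R, W, T, V, U]
Visit S; enqueue I → queue [X, M, P, R, W, T, V, U, I]
Visit X → queue [M, P, R, W, T, V, U, I]
Visit M → queue [P, R, W, T, V, U, I]
Visit P → queue [R, W, T, V, U, I]
Visit R → queue [W, T, V, U, I]
Visit W → queue [T, V, U, I]
Visit T → queue [V, U, I]
Visit V → queue [U, I]
Visit U → queue [I]
Visit I → queue []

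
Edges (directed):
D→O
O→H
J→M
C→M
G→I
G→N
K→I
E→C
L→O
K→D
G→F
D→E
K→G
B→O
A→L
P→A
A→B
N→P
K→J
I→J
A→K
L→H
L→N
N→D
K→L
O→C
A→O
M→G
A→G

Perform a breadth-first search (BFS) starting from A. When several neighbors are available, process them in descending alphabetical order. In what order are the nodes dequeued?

A -> O -> L -> K -> G -> B -> H -> C -> N -> J -> I -> D -> F -> M -> P -> E

Visit A; enqueue O, L, K, G, B → queue [O, L, K, G, B]
Visit O; enqueue H, C → queue [L, K, G, B, H, C]
Visit L; enqueue N → queue [K, G, B, H, C, N]
Visit K; enqueue J, I, D → queue [G, B, H, C, N, J, I, D]
Visit G; enqueue F → queue [B, H, C, N, J, I, D, F]
Visit B → queue [H, C, N, J, I, D, F]
Visit H → queue [C, N, J, I, D, F]
Visit C; enqueue M → queue [N, J, I, D, F, M]
Visit N; enqueue P → queue [J, I, D, F, M, P]
Visit J → queue [I, D, F, M, P]
Visit I → queue [D, F, M, P]
Visit D; enqueue E → queue [F, M, P, E]
Visit F → queue [M, P, E]
Visit M → queue [P, E]
Visit P → queue [E]
Visit E → queue []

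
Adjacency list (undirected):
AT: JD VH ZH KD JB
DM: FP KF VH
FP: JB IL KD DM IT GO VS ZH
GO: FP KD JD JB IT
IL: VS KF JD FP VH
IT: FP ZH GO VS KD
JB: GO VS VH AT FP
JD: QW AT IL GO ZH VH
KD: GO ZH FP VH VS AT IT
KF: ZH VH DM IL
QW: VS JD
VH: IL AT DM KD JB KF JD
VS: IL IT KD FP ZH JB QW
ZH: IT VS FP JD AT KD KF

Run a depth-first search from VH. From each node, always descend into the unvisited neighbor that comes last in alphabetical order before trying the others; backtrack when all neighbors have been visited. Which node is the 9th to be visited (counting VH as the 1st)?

KD

Visit VH
VH → KF
KF → ZH
ZH → VS
VS → QW
QW → JD
JD → IL
IL → FP
FP → KD
KD → IT
IT → GO
GO → JB
JB → AT
FP → DM

Visit order: VH, KF, ZH, VS, QW, JD, IL, FP, KD, IT, GO, JB, AT, DM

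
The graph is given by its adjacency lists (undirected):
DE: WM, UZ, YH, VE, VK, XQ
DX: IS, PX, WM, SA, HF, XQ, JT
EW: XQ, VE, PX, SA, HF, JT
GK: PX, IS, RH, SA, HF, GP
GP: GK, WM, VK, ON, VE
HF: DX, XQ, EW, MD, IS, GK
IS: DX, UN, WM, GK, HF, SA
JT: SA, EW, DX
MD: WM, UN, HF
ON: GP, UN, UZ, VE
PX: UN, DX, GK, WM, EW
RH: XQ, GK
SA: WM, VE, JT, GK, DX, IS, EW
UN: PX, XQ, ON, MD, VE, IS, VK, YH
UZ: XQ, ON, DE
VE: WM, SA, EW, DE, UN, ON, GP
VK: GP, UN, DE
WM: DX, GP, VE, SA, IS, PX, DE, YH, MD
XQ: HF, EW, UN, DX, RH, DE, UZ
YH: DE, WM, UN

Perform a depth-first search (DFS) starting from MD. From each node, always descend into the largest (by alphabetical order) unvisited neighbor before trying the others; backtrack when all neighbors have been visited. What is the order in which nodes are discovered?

MD WM YH UN XQ UZ ON VE SA JT EW PX GK RH IS HF DX GP VK DE

Visit MD
MD → WM
WM → YH
YH → UN
UN → XQ
XQ → UZ
UZ → ON
ON → VE
VE → SA
SA → JT
JT → EW
EW → PX
PX → GK
GK → RH
GK → IS
IS → HF
HF → DX
GK → GP
GP → VK
VK → DE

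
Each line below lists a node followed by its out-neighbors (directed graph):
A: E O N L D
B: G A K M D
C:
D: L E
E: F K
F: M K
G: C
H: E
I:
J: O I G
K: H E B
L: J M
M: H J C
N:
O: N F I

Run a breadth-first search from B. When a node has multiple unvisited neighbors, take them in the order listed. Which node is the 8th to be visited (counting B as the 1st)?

E

Visit B; enqueue G, A, K, M, D → queue [G, A, K, M, D]
Visit G; enqueue C → queue [A, K, M, D, C]
Visit A; enqueue E, O, N, L → queue [K, M, D, C, E, O, N, L]
Visit K; enqueue H → queue [M, D, C, E, O, N, L, H]
Visit M; enqueue J → queue [D, C, E, O, N, L, H, J]
Visit D → queue [C, E, O, N, L, H, J]
Visit C → queue [E, O, N, L, H, J]
Visit E; enqueue F → queue [O, N, L, H, J, F]
Visit O; enqueue I → queue [N, L, H, J, F, I]
Visit N → queue [L, H, J, F, I]
Visit L → queue [H, J, F, I]
Visit H → queue [J, F, I]
Visit J → queue [F, I]
Visit F → queue [I]
Visit I → queue []

Visit order: B, G, A, K, M, D, C, E, O, N, L, H, J, F, I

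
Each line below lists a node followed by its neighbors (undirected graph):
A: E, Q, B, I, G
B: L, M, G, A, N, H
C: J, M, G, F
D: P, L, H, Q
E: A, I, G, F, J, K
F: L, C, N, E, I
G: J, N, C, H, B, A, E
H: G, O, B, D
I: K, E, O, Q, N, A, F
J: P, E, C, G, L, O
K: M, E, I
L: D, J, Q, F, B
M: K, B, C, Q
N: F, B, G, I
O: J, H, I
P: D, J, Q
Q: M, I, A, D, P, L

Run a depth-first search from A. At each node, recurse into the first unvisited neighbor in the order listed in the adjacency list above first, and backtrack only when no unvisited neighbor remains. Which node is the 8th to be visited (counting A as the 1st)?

D

Visit A
A → E
E → I
I → K
K → M
M → B
B → L
L → D
D → P
P → J
J → C
C → G
G → N
N → F
G → H
H → O
P → Q

Visit order: A, E, I, K, M, B, L, D, P, J, C, G, N, F, H, O, Q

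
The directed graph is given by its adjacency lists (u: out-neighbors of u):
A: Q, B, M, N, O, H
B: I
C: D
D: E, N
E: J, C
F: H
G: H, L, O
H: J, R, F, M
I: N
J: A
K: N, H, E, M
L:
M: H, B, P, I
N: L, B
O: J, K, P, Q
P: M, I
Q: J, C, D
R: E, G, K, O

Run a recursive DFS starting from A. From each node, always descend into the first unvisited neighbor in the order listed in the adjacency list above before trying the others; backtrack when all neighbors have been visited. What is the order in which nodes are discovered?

Visit A
A → Q
Q → J
Q → C
C → D
D → E
D → N
N → L
N → B
B → I
A → M
M → H
H → R
R → G
G → O
O → K
O → P
H → F

A → Q → J → C → D → E → N → L → B → I → M → H → R → G → O → K → P → F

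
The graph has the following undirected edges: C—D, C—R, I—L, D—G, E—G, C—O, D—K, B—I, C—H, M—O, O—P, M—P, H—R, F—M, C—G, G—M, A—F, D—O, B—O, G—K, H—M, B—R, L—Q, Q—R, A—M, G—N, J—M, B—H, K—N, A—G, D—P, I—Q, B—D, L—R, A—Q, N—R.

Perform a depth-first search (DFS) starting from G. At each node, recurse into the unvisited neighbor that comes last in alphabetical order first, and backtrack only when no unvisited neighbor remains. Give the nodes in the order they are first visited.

G N R Q L I B O P M J H C D K F A E

Visit G
G → N
N → R
R → Q
Q → L
L → I
I → B
B → O
O → P
P → M
M → J
M → H
H → C
C → D
D → K
M → F
F → A
G → E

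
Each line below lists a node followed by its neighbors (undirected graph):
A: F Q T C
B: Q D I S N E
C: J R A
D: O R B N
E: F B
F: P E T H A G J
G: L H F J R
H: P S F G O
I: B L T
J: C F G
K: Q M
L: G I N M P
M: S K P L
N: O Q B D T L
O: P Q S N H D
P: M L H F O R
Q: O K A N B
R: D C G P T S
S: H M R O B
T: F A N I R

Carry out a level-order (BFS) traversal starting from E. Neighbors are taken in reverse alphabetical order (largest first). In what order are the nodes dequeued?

E F B T P J H G A S Q N I D R O M L C K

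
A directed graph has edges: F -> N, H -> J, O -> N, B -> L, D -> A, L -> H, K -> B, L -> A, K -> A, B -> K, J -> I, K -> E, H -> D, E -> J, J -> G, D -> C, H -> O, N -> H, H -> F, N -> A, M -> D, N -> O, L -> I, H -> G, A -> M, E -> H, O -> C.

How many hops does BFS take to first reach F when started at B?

Level 0: B
Level 1: K, L
Level 2: A, E, H, I
Level 3: D, F, G, J, M, O
Level 4: C, N
F first appears at level 3.

3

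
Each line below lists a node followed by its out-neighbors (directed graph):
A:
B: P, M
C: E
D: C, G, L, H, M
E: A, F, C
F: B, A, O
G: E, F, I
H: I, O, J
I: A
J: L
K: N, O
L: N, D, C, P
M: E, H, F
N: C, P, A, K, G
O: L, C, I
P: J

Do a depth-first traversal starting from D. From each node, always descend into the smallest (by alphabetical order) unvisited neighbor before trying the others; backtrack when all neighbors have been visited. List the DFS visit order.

D → C → E → A → F → B → M → H → I → J → L → N → G → K → O → P

Visit D
D → C
C → E
E → A
E → F
F → B
B → M
M → H
H → I
H → J
J → L
L → N
N → G
N → K
K → O
N → P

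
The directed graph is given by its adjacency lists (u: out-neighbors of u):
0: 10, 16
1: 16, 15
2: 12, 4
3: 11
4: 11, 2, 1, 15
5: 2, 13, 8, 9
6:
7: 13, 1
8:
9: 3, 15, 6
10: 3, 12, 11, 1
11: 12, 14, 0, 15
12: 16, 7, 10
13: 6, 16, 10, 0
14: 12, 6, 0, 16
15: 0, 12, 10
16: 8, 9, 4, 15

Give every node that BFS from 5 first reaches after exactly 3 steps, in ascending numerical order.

1, 7, 11

Level 0: 5
Level 1: 2, 8, 9, 13
Level 2: 0, 3, 4, 6, 10, 12, 15, 16
Level 3: 1, 7, 11
Level 4: 14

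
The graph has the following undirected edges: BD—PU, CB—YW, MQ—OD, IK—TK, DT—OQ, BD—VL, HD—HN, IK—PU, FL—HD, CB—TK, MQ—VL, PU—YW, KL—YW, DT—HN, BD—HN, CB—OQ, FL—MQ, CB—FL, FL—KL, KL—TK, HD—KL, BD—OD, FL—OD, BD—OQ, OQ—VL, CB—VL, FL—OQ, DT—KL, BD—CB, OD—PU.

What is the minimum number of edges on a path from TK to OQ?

Level 0: TK
Level 1: CB, IK, KL
Level 2: BD, DT, FL, HD, OQ, PU, VL, YW
Level 3: HN, MQ, OD
OQ first appears at level 2.

2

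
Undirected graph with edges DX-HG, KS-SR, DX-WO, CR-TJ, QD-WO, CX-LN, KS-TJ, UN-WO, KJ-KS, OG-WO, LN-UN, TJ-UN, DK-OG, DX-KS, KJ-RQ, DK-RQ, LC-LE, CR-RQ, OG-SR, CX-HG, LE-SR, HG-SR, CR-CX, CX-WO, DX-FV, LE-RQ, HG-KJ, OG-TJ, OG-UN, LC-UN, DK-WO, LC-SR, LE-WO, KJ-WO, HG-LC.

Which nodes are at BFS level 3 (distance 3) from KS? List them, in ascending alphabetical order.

CX, DK, LN, QD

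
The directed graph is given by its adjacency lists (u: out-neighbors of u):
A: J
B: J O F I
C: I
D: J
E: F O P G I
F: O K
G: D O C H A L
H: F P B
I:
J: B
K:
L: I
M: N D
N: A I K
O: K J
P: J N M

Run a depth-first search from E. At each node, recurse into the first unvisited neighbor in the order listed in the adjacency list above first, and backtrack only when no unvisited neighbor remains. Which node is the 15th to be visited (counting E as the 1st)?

Visit E
E → F
F → O
O → K
O → J
J → B
B → I
E → P
P → N
N → A
P → M
M → D
E → G
G → C
G → H
G → L

Visit order: E, F, O, K, J, B, I, P, N, A, M, D, G, C, H, L

H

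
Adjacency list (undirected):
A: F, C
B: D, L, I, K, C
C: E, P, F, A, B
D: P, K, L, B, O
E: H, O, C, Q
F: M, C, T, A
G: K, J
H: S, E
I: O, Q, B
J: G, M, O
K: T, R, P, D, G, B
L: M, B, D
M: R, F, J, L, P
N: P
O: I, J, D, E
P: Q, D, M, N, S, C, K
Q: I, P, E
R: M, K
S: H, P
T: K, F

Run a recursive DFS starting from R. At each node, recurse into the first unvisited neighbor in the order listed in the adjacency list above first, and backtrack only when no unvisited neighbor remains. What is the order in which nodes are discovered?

Visit R
R → M
M → F
F → C
C → E
E → H
H → S
S → P
P → Q
Q → I
I → O
O → J
J → G
G → K
K → T
K → D
D → L
L → B
P → N
C → A

R, M, F, C, E, H, S, P, Q, I, O, J, G, K, T, D, L, B, N, A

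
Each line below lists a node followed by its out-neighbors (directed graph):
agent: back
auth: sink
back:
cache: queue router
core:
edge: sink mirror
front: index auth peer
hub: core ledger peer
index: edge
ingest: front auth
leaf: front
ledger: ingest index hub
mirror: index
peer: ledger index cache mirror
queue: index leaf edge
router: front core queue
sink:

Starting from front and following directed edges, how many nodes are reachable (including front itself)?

15

BFS from front visits: front, index, auth, peer, edge, sink, ledger, cache, mirror, ingest, hub, queue, router, core, leaf
Reachable nodes: 15 of 17 total.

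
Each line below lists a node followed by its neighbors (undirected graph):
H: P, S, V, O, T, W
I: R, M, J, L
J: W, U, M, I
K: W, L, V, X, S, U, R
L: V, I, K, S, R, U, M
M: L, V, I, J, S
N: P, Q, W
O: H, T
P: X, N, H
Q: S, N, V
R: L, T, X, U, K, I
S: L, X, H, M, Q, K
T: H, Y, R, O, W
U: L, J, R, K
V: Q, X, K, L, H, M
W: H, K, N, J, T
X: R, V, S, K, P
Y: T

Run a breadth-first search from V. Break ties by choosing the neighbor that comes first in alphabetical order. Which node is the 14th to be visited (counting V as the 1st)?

Visit V; enqueue H, K, L, M, Q, X → queue [H, K, L, M, Q, X]
Visit H; enqueue O, P, S, T, W → queue [K, L, M, Q, X, O, P, S, T, W]
Visit K; enqueue R, U → queue [L, M, Q, X, O, P, S, T, W, R, U]
Visit L; enqueue I → queue [M, Q, X, O, P, S, T, W, R, U, I]
Visit M; enqueue J → queue [Q, X, O, P, S, T, W, R, U, I, J]
Visit Q; enqueue N → queue [X, O, P, S, T, W, R, U, I, J, N]
Visit X → queue [O, P, S, T, W, R, U, I, J, N]
Visit O → queue [P, S, T, W, R, U, I, J, N]
Visit P → queue [S, T, W, R, U, I, J, N]
Visit S → queue [T, W, R, U, I, J, N]
Visit T; enqueue Y → queue [W, R, U, I, J, N, Y]
Visit W → queue [R, U, I, J, N, Y]
Visit R → queue [U, I, J, N, Y]
Visit U → queue [I, J, N, Y]
Visit I → queue [J, N, Y]
Visit J → queue [N, Y]
Visit N → queue [Y]
Visit Y → queue []

Visit order: V, H, K, L, M, Q, X, O, P, S, T, W, R, U, I, J, N, Y

U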